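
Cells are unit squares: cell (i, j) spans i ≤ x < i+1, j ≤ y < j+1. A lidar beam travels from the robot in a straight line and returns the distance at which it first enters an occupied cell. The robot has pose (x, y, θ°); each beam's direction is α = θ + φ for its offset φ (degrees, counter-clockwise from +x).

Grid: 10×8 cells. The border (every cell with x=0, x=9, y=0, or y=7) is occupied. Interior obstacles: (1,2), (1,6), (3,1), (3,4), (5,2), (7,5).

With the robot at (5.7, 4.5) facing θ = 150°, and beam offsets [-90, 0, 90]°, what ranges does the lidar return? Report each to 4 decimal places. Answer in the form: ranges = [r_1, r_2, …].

ranges = [2.8868, 4.2724, 3.4000]

beam 1: φ=-90°, α=60°
  dir = (cos 60°, sin 60°) = (0.5000, 0.8660); from cell (5,4)
  next x-line at t=0.6000, next y-line at t=0.5774; Δt_x=2.0000, Δt_y=1.1547
    y: enter (5,5) at t=0.5774
    x: enter (6,5) at t=0.6000
    y: enter (6,6) at t=1.7321
    x: enter (7,6) at t=2.6000
    y: enter (7,7) at t=2.8868 ← occupied
  → r_1 = 2.8868
beam 2: φ=0°, α=150°
  dir = (cos 150°, sin 150°) = (-0.8660, 0.5000); from cell (5,4)
  next x-line at t=0.8083, next y-line at t=1.0000; Δt_x=1.1547, Δt_y=2.0000
    x: enter (4,4) at t=0.8083
    y: enter (4,5) at t=1.0000
    x: enter (3,5) at t=1.9630
    y: enter (3,6) at t=3.0000
    x: enter (2,6) at t=3.1177
    x: enter (1,6) at t=4.2724 ← occupied
  → r_2 = 4.2724
beam 3: φ=90°, α=240°
  dir = (cos 240°, sin 240°) = (-0.5000, -0.8660); from cell (5,4)
  next x-line at t=1.4000, next y-line at t=0.5774; Δt_x=2.0000, Δt_y=1.1547
    y: enter (5,3) at t=0.5774
    x: enter (4,3) at t=1.4000
    y: enter (4,2) at t=1.7321
    y: enter (4,1) at t=2.8868
    x: enter (3,1) at t=3.4000 ← occupied
  → r_3 = 3.4000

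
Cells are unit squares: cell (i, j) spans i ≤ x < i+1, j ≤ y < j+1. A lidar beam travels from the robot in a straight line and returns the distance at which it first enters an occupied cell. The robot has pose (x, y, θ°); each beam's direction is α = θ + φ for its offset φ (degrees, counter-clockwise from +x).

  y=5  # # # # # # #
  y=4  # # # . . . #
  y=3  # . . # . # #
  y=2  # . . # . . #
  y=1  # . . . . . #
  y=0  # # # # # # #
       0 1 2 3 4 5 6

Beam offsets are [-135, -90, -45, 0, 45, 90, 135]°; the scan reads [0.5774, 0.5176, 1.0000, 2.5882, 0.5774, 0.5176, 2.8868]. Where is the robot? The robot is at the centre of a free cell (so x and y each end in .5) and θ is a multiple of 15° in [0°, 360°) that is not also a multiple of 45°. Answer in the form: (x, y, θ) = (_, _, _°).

Candidates: 15 free-cell centres × 16 headings = 240 poses. Raycast each; keep the one whose scan matches to 4 dp.
  (2.5, 3.5, 240°): beam 1 = 0.5176 ≠ 0.5774 ✗
  (1.5, 2.5, 120°): beam 1 = 1.5529 ≠ 0.5774 ✗
  (5.5, 4.5, 195°): beam 4 = 1.9319 ≠ 2.5882 ✗
  (5.5, 1.5, 30°): beam 1 = 0.5176 ≠ 0.5774 ✗
  …
  (3.5, 1.5, 15°): r_1=0.5774, r_2=0.5176, r_3=1.0000, r_4=2.5882, r_5=0.5774, r_6=0.5176, r_7=2.8868 — all match ✓
Only this pose fits every beam.

(x, y, θ) = (3.5, 1.5, 15°)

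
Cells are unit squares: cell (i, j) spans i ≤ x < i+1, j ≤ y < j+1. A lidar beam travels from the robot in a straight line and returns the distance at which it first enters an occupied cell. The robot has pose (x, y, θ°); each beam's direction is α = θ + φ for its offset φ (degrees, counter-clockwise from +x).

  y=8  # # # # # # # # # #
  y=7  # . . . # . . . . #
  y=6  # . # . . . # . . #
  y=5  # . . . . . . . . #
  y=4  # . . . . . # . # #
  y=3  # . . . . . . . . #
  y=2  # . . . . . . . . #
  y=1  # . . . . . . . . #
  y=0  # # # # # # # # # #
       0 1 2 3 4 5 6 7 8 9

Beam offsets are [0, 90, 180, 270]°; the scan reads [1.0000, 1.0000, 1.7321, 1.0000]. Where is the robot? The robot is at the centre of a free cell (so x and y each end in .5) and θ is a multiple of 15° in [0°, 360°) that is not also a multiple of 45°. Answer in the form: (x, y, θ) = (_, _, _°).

Enumerate (i+0.5, j+0.5, θ) over the 51 free cells and 16 admissible headings. For each, cast all 4 beams and compare to the given ranges.
  (6.5, 2.5, 195°): beam 1 = 5.6940 ≠ 1.0000 ✗
  (1.5, 2.5, 300°): beam 1 = 1.7321 ≠ 1.0000 ✗
  (2.5, 5.5, 30°): beam 1 = 5.0000 ≠ 1.0000 ✗
  (7.5, 5.5, 345°): beam 1 = 1.5529 ≠ 1.0000 ✗
  (1.5, 3.5, 105°): beam 1 = 1.9319 ≠ 1.0000 ✗
  …
  (7.5, 5.5, 210°): r_1=1.0000, r_2=1.0000, r_3=1.7321, r_4=1.0000 — all match ✓
Unique over the lattice → pose = (7.5, 5.5, 210°).

(x, y, θ) = (7.5, 5.5, 210°)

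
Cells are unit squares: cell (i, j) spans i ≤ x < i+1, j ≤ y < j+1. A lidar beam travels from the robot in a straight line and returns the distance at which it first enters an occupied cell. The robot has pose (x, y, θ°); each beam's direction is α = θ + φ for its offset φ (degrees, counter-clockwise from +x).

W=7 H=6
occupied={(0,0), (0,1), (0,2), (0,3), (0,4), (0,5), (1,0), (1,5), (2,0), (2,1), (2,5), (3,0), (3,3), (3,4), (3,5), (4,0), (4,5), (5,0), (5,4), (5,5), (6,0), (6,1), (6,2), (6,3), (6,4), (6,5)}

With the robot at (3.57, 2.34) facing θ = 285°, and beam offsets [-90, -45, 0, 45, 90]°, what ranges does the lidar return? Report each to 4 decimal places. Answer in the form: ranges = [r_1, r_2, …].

ranges = [1.3137, 1.1400, 1.3873, 2.6800, 2.5157]

beam 1: φ=-90°, α=195°
  direction (-0.9659, -0.2588); cell (3,2); t to first gridline: x 0.5901, y 1.3137 (then +1.0353 / +3.8637)
    (2,2) via x @ 0.5901
    (2,1) via y @ 1.3137  # hit
  → r_1 = 1.3137
beam 2: φ=-45°, α=240°
  direction (-0.5000, -0.8660); cell (3,2); t to first gridline: x 1.1400, y 0.3926 (then +2.0000 / +1.1547)
    (3,1) via y @ 0.3926
    (2,1) via x @ 1.1400  # hit
  → r_2 = 1.1400
beam 3: φ=0°, α=285°
  direction (0.2588, -0.9659); cell (3,2); t to first gridline: x 1.6614, y 0.3520 (then +3.8637 / +1.0353)
    (3,1) via y @ 0.3520
    (3,0) via y @ 1.3873  # hit
  → r_3 = 1.3873
beam 4: φ=45°, α=330°
  direction (0.8660, -0.5000); cell (3,2); t to first gridline: x 0.4965, y 0.6800 (then +1.1547 / +2.0000)
    (4,2) via x @ 0.4965
    (4,1) via y @ 0.6800
    (5,1) via x @ 1.6512
    (5,0) via y @ 2.6800  # hit
  → r_4 = 2.6800
beam 5: φ=90°, α=15°
  direction (0.9659, 0.2588); cell (3,2); t to first gridline: x 0.4452, y 2.5500 (then +1.0353 / +3.8637)
    (4,2) via x @ 0.4452
    (5,2) via x @ 1.4804
    (6,2) via x @ 2.5157  # hit
  → r_5 = 2.5157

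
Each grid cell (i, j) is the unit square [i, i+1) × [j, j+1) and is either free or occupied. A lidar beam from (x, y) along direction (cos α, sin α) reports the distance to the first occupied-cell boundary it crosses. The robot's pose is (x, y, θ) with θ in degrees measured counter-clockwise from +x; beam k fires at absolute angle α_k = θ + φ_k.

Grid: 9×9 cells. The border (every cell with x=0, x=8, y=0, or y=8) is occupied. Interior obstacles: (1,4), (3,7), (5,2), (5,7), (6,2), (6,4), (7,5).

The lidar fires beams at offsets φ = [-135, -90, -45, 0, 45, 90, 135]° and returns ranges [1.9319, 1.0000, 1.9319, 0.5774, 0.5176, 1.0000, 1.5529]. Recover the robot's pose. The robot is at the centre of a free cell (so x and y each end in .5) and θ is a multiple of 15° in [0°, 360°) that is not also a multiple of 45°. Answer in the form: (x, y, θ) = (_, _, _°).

Candidates: 42 free-cell centres × 16 headings = 672 poses. Raycast each; keep the one whose scan matches to 4 dp.
  (2.5, 3.5, 285°): beam 1 = 1.0000 ≠ 1.9319 ✗
  (1.5, 5.5, 285°): beam 1 = 0.5774 ≠ 1.9319 ✗
  (4.5, 7.5, 75°): beam 1 = 3.0000 ≠ 1.9319 ✗
  …
  (7.5, 3.5, 330°): r_1=1.9319, r_2=1.0000, r_3=1.9319, r_4=0.5774, r_5=0.5176, r_6=1.0000, r_7=1.5529 — all match ✓
Unique over the lattice → pose = (7.5, 3.5, 330°).

(x, y, θ) = (7.5, 3.5, 330°)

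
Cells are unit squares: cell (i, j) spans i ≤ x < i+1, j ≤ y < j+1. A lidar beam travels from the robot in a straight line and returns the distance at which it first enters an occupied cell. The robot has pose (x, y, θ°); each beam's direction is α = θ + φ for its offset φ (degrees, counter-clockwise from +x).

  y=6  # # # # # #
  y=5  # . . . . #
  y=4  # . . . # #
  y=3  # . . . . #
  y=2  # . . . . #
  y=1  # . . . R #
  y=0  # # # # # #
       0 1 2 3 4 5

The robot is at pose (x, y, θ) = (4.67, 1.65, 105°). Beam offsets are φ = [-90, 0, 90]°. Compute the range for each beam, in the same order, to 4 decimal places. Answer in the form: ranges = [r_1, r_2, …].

ranges = [0.3416, 2.4329, 2.5114]

beam 1: φ=-90°, α=15°
  direction (0.9659, 0.2588); cell (4,1); t to first gridline: x 0.3416, y 1.3523 (then +1.0353 / +3.8637)
    (5,1) via x @ 0.3416  # hit
  → r_1 = 0.3416
beam 2: φ=0°, α=105°
  direction (-0.2588, 0.9659); cell (4,1); t to first gridline: x 2.5887, y 0.3623 (then +3.8637 / +1.0353)
    (4,2) via y @ 0.3623
    (4,3) via y @ 1.3976
    (4,4) via y @ 2.4329  # hit
  → r_2 = 2.4329
beam 3: φ=90°, α=195°
  direction (-0.9659, -0.2588); cell (4,1); t to first gridline: x 0.6936, y 2.5114 (then +1.0353 / +3.8637)
    (3,1) via x @ 0.6936
    (2,1) via x @ 1.7289
    (2,0) via y @ 2.5114  # hit
  → r_3 = 2.5114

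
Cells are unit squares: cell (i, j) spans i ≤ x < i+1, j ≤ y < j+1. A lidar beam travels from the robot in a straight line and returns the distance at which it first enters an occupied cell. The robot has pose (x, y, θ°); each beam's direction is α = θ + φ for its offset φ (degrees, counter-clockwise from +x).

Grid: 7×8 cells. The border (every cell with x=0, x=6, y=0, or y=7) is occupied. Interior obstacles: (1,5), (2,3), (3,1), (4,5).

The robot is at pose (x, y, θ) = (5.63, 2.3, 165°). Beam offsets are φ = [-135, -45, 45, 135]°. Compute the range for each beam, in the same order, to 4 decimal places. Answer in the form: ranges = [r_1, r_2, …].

ranges = [0.4272, 3.1177, 1.8822, 0.7400]

beam 1: φ=-135°, α=30°
  direction (0.8660, 0.5000); cell (5,2); t to first gridline: x 0.4272, y 1.4000 (then +1.1547 / +2.0000)
    (6,2) via x @ 0.4272  # hit
  → r_1 = 0.4272
beam 2: φ=-45°, α=120°
  direction (-0.5000, 0.8660); cell (5,2); t to first gridline: x 1.2600, y 0.8083 (then +2.0000 / +1.1547)
    (5,3) via y @ 0.8083
    (4,3) via x @ 1.2600
    (4,4) via y @ 1.9630
    (4,5) via y @ 3.1177  # hit
  → r_2 = 3.1177
beam 3: φ=45°, α=210°
  direction (-0.8660, -0.5000); cell (5,2); t to first gridline: x 0.7275, y 0.6000 (then +1.1547 / +2.0000)
    (5,1) via y @ 0.6000
    (4,1) via x @ 0.7275
    (3,1) via x @ 1.8822  # hit
  → r_3 = 1.8822
beam 4: φ=135°, α=300°
  direction (0.5000, -0.8660); cell (5,2); t to first gridline: x 0.7400, y 0.3464 (then +2.0000 / +1.1547)
    (5,1) via y @ 0.3464
    (6,1) via x @ 0.7400  # hit
  → r_4 = 0.7400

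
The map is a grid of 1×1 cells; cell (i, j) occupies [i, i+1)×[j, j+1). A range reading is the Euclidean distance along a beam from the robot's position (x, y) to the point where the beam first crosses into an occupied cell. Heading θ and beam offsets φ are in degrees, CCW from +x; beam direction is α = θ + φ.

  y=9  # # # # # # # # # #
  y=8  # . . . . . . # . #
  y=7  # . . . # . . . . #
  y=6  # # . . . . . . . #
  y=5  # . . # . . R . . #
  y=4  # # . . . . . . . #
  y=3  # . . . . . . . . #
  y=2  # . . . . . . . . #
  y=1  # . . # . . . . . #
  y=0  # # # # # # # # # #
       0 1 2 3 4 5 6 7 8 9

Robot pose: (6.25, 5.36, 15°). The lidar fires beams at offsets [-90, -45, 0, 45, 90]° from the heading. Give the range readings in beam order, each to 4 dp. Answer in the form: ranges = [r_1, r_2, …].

beam 1: φ=-90°, α=285°
  d=(0.2588,-0.9659)  start (6,5)  tX=2.8978 tY=0.3727  stride 1/|dx|=3.8637 1/|dy|=1.0353
    cross y-line → (6,4), t=0.3727
    cross y-line → (6,3), t=1.4080
    cross y-line → (6,2), t=2.4433
    cross x-line → (7,2), t=2.8978
    cross y-line → (7,1), t=3.4785
    cross y-line → (7,0), t=4.5138 (wall)
  → r_1 = 4.5138
beam 2: φ=-45°, α=330°
  d=(0.8660,-0.5000)  start (6,5)  tX=0.8660 tY=0.7200  stride 1/|dx|=1.1547 1/|dy|=2.0000
    cross y-line → (6,4), t=0.7200
    cross x-line → (7,4), t=0.8660
    cross x-line → (8,4), t=2.0207
    cross y-line → (8,3), t=2.7200
    cross x-line → (9,3), t=3.1754 (wall)
  → r_2 = 3.1754
beam 3: φ=0°, α=15°
  d=(0.9659,0.2588)  start (6,5)  tX=0.7765 tY=2.4728  stride 1/|dx|=1.0353 1/|dy|=3.8637
    cross x-line → (7,5), t=0.7765
    cross x-line → (8,5), t=1.8117
    cross y-line → (8,6), t=2.4728
    cross x-line → (9,6), t=2.8470 (wall)
  → r_3 = 2.8470
beam 4: φ=45°, α=60°
  d=(0.5000,0.8660)  start (6,5)  tX=1.5000 tY=0.7390  stride 1/|dx|=2.0000 1/|dy|=1.1547
    cross y-line → (6,6), t=0.7390
    cross x-line → (7,6), t=1.5000
    cross y-line → (7,7), t=1.8937
    cross y-line → (7,8), t=3.0484 (wall)
  → r_4 = 3.0484
beam 5: φ=90°, α=105°
  d=(-0.2588,0.9659)  start (6,5)  tX=0.9659 tY=0.6626  stride 1/|dx|=3.8637 1/|dy|=1.0353
    cross y-line → (6,6), t=0.6626
    cross x-line → (5,6), t=0.9659
    cross y-line → (5,7), t=1.6979
    cross y-line → (5,8), t=2.7331
    cross y-line → (5,9), t=3.7684 (wall)
  → r_5 = 3.7684

ranges = [4.5138, 3.1754, 2.8470, 3.0484, 3.7684]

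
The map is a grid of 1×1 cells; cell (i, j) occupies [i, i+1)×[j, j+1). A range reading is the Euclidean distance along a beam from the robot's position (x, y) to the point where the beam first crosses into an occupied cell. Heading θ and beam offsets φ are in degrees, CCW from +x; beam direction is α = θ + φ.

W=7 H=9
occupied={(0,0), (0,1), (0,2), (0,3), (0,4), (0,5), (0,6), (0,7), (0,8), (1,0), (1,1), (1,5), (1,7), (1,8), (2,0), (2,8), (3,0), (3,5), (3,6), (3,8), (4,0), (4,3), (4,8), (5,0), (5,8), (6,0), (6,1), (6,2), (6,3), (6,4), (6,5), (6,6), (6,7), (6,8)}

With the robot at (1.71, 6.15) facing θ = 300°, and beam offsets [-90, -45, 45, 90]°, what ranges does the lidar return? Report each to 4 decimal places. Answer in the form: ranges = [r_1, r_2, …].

beam 1: φ=-90°, α=210°
  direction (-0.8660, -0.5000); cell (1,6); t to first gridline: x 0.8198, y 0.3000 (then +1.1547 / +2.0000)
    (1,5) via y @ 0.3000  # hit
  → r_1 = 0.3000
beam 2: φ=-45°, α=255°
  direction (-0.2588, -0.9659); cell (1,6); t to first gridline: x 2.7432, y 0.1553 (then +3.8637 / +1.0353)
    (1,5) via y @ 0.1553  # hit
  → r_2 = 0.1553
beam 3: φ=45°, α=345°
  direction (0.9659, -0.2588); cell (1,6); t to first gridline: x 0.3002, y 0.5796 (then +1.0353 / +3.8637)
    (2,6) via x @ 0.3002
    (2,5) via y @ 0.5796
    (3,5) via x @ 1.3355  # hit
  → r_3 = 1.3355
beam 4: φ=90°, α=30°
  direction (0.8660, 0.5000); cell (1,6); t to first gridline: x 0.3349, y 1.7000 (then +1.1547 / +2.0000)
    (2,6) via x @ 0.3349
    (3,6) via x @ 1.4896  # hit
  → r_4 = 1.4896

ranges = [0.3000, 0.1553, 1.3355, 1.4896]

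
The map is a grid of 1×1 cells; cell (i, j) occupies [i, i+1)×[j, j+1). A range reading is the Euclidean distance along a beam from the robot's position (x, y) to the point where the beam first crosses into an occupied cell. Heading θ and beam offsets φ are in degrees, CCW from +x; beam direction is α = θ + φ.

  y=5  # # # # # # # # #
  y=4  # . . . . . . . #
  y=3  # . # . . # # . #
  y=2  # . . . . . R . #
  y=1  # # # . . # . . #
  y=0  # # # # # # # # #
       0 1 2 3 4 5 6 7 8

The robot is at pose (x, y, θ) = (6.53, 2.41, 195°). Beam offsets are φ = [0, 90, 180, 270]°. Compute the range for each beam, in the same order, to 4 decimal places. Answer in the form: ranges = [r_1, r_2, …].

ranges = [3.6545, 1.4597, 1.5219, 0.6108]

beam 1: φ=0°, α=195°
  direction (-0.9659, -0.2588); cell (6,2); t to first gridline: x 0.5487, y 1.5841 (then +1.0353 / +3.8637)
    (5,2) via x @ 0.5487
    (4,2) via x @ 1.5840
    (4,1) via y @ 1.5841
    (3,1) via x @ 2.6192
    (2,1) via x @ 3.6545  # hit
  → r_1 = 3.6545
beam 2: φ=90°, α=285°
  direction (0.2588, -0.9659); cell (6,2); t to first gridline: x 1.8159, y 0.4245 (then +3.8637 / +1.0353)
    (6,1) via y @ 0.4245
    (6,0) via y @ 1.4597  # hit
  → r_2 = 1.4597
beam 3: φ=180°, α=15°
  direction (0.9659, 0.2588); cell (6,2); t to first gridline: x 0.4866, y 2.2796 (then +1.0353 / +3.8637)
    (7,2) via x @ 0.4866
    (8,2) via x @ 1.5219  # hit
  → r_3 = 1.5219
beam 4: φ=270°, α=105°
  direction (-0.2588, 0.9659); cell (6,2); t to first gridline: x 2.0478, y 0.6108 (then +3.8637 / +1.0353)
    (6,3) via y @ 0.6108  # hit
  → r_4 = 0.6108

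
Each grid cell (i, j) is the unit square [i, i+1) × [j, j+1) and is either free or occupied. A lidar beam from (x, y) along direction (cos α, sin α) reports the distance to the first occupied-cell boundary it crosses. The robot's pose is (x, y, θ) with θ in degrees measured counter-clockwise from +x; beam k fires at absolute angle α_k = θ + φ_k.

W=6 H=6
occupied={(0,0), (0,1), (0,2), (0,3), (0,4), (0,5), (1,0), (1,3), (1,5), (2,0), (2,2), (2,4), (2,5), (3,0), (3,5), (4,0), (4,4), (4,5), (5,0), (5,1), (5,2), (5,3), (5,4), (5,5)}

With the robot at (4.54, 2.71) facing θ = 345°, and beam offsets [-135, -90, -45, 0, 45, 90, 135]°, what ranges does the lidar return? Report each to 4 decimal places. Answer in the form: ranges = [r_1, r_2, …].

ranges = [3.4200, 1.7703, 0.9200, 0.4762, 0.5312, 1.3355, 2.6443]

beam 1: φ=-135°, α=210°
  direction (-0.8660, -0.5000); cell (4,2); t to first gridline: x 0.6235, y 1.4200 (then +1.1547 / +2.0000)
    (3,2) via x @ 0.6235
    (3,1) via y @ 1.4200
    (2,1) via x @ 1.7782
    (1,1) via x @ 2.9329
    (1,0) via y @ 3.4200  # hit
  → r_1 = 3.4200
beam 2: φ=-90°, α=255°
  direction (-0.2588, -0.9659); cell (4,2); t to first gridline: x 2.0864, y 0.7350 (then +3.8637 / +1.0353)
    (4,1) via y @ 0.7350
    (4,0) via y @ 1.7703  # hit
  → r_2 = 1.7703
beam 3: φ=-45°, α=300°
  direction (0.5000, -0.8660); cell (4,2); t to first gridline: x 0.9200, y 0.8198 (then +2.0000 / +1.1547)
    (4,1) via y @ 0.8198
    (5,1) via x @ 0.9200  # hit
  → r_3 = 0.9200
beam 4: φ=0°, α=345°
  direction (0.9659, -0.2588); cell (4,2); t to first gridline: x 0.4762, y 2.7432 (then +1.0353 / +3.8637)
    (5,2) via x @ 0.4762  # hit
  → r_4 = 0.4762
beam 5: φ=45°, α=30°
  direction (0.8660, 0.5000); cell (4,2); t to first gridline: x 0.5312, y 0.5800 (then +1.1547 / +2.0000)
    (5,2) via x @ 0.5312  # hit
  → r_5 = 0.5312
beam 6: φ=90°, α=75°
  direction (0.2588, 0.9659); cell (4,2); t to first gridline: x 1.7773, y 0.3002 (then +3.8637 / +1.0353)
    (4,3) via y @ 0.3002
    (4,4) via y @ 1.3355  # hit
  → r_6 = 1.3355
beam 7: φ=135°, α=120°
  direction (-0.5000, 0.8660); cell (4,2); t to first gridline: x 1.0800, y 0.3349 (then +2.0000 / +1.1547)
    (4,3) via y @ 0.3349
    (3,3) via x @ 1.0800
    (3,4) via y @ 1.4896
    (3,5) via y @ 2.6443  # hit
  → r_7 = 2.6443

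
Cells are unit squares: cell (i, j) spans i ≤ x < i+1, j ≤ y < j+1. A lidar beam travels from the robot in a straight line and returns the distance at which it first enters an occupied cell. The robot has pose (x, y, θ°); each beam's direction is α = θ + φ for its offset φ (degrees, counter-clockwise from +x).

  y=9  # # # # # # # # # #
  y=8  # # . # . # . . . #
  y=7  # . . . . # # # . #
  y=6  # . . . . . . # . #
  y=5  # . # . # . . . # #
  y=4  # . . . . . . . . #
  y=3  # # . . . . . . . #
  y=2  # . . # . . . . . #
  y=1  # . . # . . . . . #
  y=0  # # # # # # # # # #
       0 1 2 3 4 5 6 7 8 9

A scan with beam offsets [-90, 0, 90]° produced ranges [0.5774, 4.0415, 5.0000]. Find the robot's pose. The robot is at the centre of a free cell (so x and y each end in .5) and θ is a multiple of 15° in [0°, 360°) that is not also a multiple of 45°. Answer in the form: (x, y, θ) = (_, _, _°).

(x, y, θ) = (5.5, 1.5, 30°)

The pose lattice has 51·16 = 816 candidates. Test each by forward raycasting.
  (8.5, 8.5, 60°): beam 2 = 0.5774 ≠ 4.0415 ✗
  (4.5, 1.5, 210°): beam 1 = 1.0000 ≠ 0.5774 ✗
  (8.5, 6.5, 60°): beam 2 = 1.0000 ≠ 4.0415 ✗
  (1.5, 2.5, 345°): beam 1 = 1.5529 ≠ 0.5774 ✗
  …
  (5.5, 1.5, 30°): r_1=0.5774, r_2=4.0415, r_3=5.0000 — all match ✓
Unique over the lattice → pose = (5.5, 1.5, 30°).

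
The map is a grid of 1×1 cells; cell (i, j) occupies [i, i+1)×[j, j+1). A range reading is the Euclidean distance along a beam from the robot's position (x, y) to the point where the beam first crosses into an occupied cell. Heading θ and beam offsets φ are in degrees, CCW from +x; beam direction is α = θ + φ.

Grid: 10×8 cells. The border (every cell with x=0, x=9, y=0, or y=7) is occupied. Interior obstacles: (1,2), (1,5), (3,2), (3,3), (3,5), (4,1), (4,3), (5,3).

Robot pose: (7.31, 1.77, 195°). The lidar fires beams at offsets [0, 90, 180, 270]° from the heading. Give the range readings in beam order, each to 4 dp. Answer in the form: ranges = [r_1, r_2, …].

beam 1: φ=0°, α=195°
  dir = (cos 195°, sin 195°) = (-0.9659, -0.2588); from cell (7,1)
  next x-line at t=0.3209, next y-line at t=2.9751; Δt_x=1.0353, Δt_y=3.8637
    x: enter (6,1) at t=0.3209
    x: enter (5,1) at t=1.3562
    x: enter (4,1) at t=2.3915 ← occupied
  → r_1 = 2.3915
beam 2: φ=90°, α=285°
  dir = (cos 285°, sin 285°) = (0.2588, -0.9659); from cell (7,1)
  next x-line at t=2.6660, next y-line at t=0.7972; Δt_x=3.8637, Δt_y=1.0353
    y: enter (7,0) at t=0.7972 ← occupied
  → r_2 = 0.7972
beam 3: φ=180°, α=15°
  dir = (cos 15°, sin 15°) = (0.9659, 0.2588); from cell (7,1)
  next x-line at t=0.7143, next y-line at t=0.8887; Δt_x=1.0353, Δt_y=3.8637
    x: enter (8,1) at t=0.7143
    y: enter (8,2) at t=0.8887
    x: enter (9,2) at t=1.7496 ← occupied
  → r_3 = 1.7496
beam 4: φ=270°, α=105°
  dir = (cos 105°, sin 105°) = (-0.2588, 0.9659); from cell (7,1)
  next x-line at t=1.1977, next y-line at t=0.2381; Δt_x=3.8637, Δt_y=1.0353
    y: enter (7,2) at t=0.2381
    x: enter (6,2) at t=1.1977
    y: enter (6,3) at t=1.2734
    y: enter (6,4) at t=2.3087
    y: enter (6,5) at t=3.3439
    y: enter (6,6) at t=4.3792
    x: enter (5,6) at t=5.0615
    y: enter (5,7) at t=5.4145 ← occupied
  → r_4 = 5.4145

ranges = [2.3915, 0.7972, 1.7496, 5.4145]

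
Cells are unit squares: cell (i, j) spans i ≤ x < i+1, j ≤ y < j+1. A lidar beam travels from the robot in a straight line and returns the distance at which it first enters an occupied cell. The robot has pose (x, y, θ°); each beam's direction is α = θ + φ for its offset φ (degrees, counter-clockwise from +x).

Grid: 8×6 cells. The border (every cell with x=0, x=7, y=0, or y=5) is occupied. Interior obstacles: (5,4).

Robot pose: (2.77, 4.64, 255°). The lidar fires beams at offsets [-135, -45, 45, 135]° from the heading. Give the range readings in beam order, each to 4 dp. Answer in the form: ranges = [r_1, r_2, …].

beam 1: φ=-135°, α=120°
  dir = (cos 120°, sin 120°) = (-0.5000, 0.8660); from cell (2,4)
  next x-line at t=1.5400, next y-line at t=0.4157; Δt_x=2.0000, Δt_y=1.1547
    y: enter (2,5) at t=0.4157 ← occupied
  → r_1 = 0.4157
beam 2: φ=-45°, α=210°
  dir = (cos 210°, sin 210°) = (-0.8660, -0.5000); from cell (2,4)
  next x-line at t=0.8891, next y-line at t=1.2800; Δt_x=1.1547, Δt_y=2.0000
    x: enter (1,4) at t=0.8891
    y: enter (1,3) at t=1.2800
    x: enter (0,3) at t=2.0438 ← occupied
  → r_2 = 2.0438
beam 3: φ=45°, α=300°
  dir = (cos 300°, sin 300°) = (0.5000, -0.8660); from cell (2,4)
  next x-line at t=0.4600, next y-line at t=0.7390; Δt_x=2.0000, Δt_y=1.1547
    x: enter (3,4) at t=0.4600
    y: enter (3,3) at t=0.7390
    y: enter (3,2) at t=1.8937
    x: enter (4,2) at t=2.4600
    y: enter (4,1) at t=3.0484
    y: enter (4,0) at t=4.2031 ← occupied
  → r_3 = 4.2031
beam 4: φ=135°, α=30°
  dir = (cos 30°, sin 30°) = (0.8660, 0.5000); from cell (2,4)
  next x-line at t=0.2656, next y-line at t=0.7200; Δt_x=1.1547, Δt_y=2.0000
    x: enter (3,4) at t=0.2656
    y: enter (3,5) at t=0.7200 ← occupied
  → r_4 = 0.7200

ranges = [0.4157, 2.0438, 4.2031, 0.7200]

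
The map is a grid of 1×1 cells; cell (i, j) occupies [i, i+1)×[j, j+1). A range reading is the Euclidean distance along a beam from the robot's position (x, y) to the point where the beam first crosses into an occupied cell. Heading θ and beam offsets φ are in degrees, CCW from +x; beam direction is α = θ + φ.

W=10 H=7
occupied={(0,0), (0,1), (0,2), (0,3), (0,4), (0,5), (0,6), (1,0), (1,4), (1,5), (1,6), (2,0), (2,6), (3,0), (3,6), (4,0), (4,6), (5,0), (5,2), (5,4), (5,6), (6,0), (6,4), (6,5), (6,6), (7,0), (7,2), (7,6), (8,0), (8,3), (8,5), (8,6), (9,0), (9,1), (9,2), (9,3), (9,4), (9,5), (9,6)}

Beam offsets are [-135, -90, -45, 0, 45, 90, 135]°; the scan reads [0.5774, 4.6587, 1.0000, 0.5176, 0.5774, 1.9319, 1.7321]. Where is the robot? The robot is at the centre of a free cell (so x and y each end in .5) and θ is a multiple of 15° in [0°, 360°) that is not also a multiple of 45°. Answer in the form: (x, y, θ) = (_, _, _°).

Candidates: 31 free-cell centres × 16 headings = 496 poses. Raycast each; keep the one whose scan matches to 4 dp.
  (2.5, 5.5, 345°): beam 3 = 5.1962 ≠ 1.0000 ✗
  (1.5, 3.5, 60°): beam 1 = 2.5882 ≠ 0.5774 ✗
  (8.5, 1.5, 300°): beam 1 = 2.5882 ≠ 0.5774 ✗
  …
  (5.5, 1.5, 255°): r_1=0.5774, r_2=4.6587, r_3=1.0000, r_4=0.5176, r_5=0.5774, r_6=1.9319, r_7=1.7321 — all match ✓
No second candidate reproduces the full scan.

(x, y, θ) = (5.5, 1.5, 255°)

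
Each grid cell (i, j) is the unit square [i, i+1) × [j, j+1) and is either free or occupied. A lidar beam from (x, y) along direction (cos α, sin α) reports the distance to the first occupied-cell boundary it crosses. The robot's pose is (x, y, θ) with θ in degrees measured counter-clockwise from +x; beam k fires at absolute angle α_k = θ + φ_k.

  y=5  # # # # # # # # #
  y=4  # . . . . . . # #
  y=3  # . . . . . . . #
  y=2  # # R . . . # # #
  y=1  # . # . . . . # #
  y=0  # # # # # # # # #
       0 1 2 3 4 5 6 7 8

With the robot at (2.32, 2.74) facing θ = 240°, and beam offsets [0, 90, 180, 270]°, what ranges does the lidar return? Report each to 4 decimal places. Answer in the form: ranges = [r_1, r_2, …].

beam 1: φ=0°, α=240°
  cosα=-0.5000 sinα=-0.8660 | (2,2) | tMaxX 0.6400 tMaxY 0.8545 | tΔX 2.0000 tΔY 1.1547
    t=0.6400 [x] (1,2) — stop
  → r_1 = 0.6400
beam 2: φ=90°, α=330°
  cosα=0.8660 sinα=-0.5000 | (2,2) | tMaxX 0.7852 tMaxY 1.4800 | tΔX 1.1547 tΔY 2.0000
    t=0.7852 [x] (3,2)
    t=1.4800 [y] (3,1)
    t=1.9399 [x] (4,1)
    t=3.0946 [x] (5,1)
    t=3.4800 [y] (5,0) — stop
  → r_2 = 3.4800
beam 3: φ=180°, α=60°
  cosα=0.5000 sinα=0.8660 | (2,2) | tMaxX 1.3600 tMaxY 0.3002 | tΔX 2.0000 tΔY 1.1547
    t=0.3002 [y] (2,3)
    t=1.3600 [x] (3,3)
    t=1.4549 [y] (3,4)
    t=2.6096 [y] (3,5) — stop
  → r_3 = 2.6096
beam 4: φ=270°, α=150°
  cosα=-0.8660 sinα=0.5000 | (2,2) | tMaxX 0.3695 tMaxY 0.5200 | tΔX 1.1547 tΔY 2.0000
    t=0.3695 [x] (1,2) — stop
  → r_4 = 0.3695

ranges = [0.6400, 3.4800, 2.6096, 0.3695]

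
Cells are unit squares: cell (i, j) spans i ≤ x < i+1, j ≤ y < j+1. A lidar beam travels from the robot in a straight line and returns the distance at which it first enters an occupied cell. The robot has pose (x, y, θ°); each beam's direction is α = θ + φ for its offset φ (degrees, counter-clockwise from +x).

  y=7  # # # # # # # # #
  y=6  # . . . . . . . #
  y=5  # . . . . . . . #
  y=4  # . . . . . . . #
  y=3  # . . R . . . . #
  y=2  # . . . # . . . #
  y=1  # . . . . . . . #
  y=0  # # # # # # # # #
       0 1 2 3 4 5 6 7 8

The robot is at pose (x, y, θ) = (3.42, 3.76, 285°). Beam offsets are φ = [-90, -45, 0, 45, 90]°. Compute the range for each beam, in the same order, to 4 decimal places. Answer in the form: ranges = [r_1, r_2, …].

beam 1: φ=-90°, α=195°
  cosα=-0.9659 sinα=-0.2588 | (3,3) | tMaxX 0.4348 tMaxY 2.9364 | tΔX 1.0353 tΔY 3.8637
    t=0.4348 [x] (2,3)
    t=1.4701 [x] (1,3)
    t=2.5054 [x] (0,3) — stop
  → r_1 = 2.5054
beam 2: φ=-45°, α=240°
  cosα=-0.5000 sinα=-0.8660 | (3,3) | tMaxX 0.8400 tMaxY 0.8776 | tΔX 2.0000 tΔY 1.1547
    t=0.8400 [x] (2,3)
    t=0.8776 [y] (2,2)
    t=2.0323 [y] (2,1)
    t=2.8400 [x] (1,1)
    t=3.1870 [y] (1,0) — stop
  → r_2 = 3.1870
beam 3: φ=0°, α=285°
  cosα=0.2588 sinα=-0.9659 | (3,3) | tMaxX 2.2409 tMaxY 0.7868 | tΔX 3.8637 tΔY 1.0353
    t=0.7868 [y] (3,2)
    t=1.8221 [y] (3,1)
    t=2.2409 [x] (4,1)
    t=2.8574 [y] (4,0) — stop
  → r_3 = 2.8574
beam 4: φ=45°, α=330°
  cosα=0.8660 sinα=-0.5000 | (3,3) | tMaxX 0.6697 tMaxY 1.5200 | tΔX 1.1547 tΔY 2.0000
    t=0.6697 [x] (4,3)
    t=1.5200 [y] (4,2) — stop
  → r_4 = 1.5200
beam 5: φ=90°, α=15°
  cosα=0.9659 sinα=0.2588 | (3,3) | tMaxX 0.6005 tMaxY 0.9273 | tΔX 1.0353 tΔY 3.8637
    t=0.6005 [x] (4,3)
    t=0.9273 [y] (4,4)
    t=1.6357 [x] (5,4)
    t=2.6710 [x] (6,4)
    t=3.7063 [x] (7,4)
    t=4.7416 [x] (8,4) — stop
  → r_5 = 4.7416

ranges = [2.5054, 3.1870, 2.8574, 1.5200, 4.7416]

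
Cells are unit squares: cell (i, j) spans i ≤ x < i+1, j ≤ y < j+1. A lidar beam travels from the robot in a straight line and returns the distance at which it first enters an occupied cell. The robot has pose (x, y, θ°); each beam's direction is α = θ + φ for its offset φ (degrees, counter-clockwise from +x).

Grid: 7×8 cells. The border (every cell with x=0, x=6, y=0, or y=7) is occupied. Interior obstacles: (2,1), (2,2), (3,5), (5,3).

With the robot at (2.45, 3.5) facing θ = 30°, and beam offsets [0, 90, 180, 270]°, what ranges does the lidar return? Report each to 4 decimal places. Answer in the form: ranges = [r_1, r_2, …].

beam 1: φ=0°, α=30°
  d=(0.8660,0.5000)  start (2,3)  tX=0.6351 tY=1.0000  stride 1/|dx|=1.1547 1/|dy|=2.0000
    cross x-line → (3,3), t=0.6351
    cross y-line → (3,4), t=1.0000
    cross x-line → (4,4), t=1.7898
    cross x-line → (5,4), t=2.9445
    cross y-line → (5,5), t=3.0000
    cross x-line → (6,5), t=4.0992 (wall)
  → r_1 = 4.0992
beam 2: φ=90°, α=120°
  d=(-0.5000,0.8660)  start (2,3)  tX=0.9000 tY=0.5774  stride 1/|dx|=2.0000 1/|dy|=1.1547
    cross y-line → (2,4), t=0.5774
    cross x-line → (1,4), t=0.9000
    cross y-line → (1,5), t=1.7321
    cross y-line → (1,6), t=2.8868
    cross x-line → (0,6), t=2.9000 (wall)
  → r_2 = 2.9000
beam 3: φ=180°, α=210°
  d=(-0.8660,-0.5000)  start (2,3)  tX=0.5196 tY=1.0000  stride 1/|dx|=1.1547 1/|dy|=2.0000
    cross x-line → (1,3), t=0.5196
    cross y-line → (1,2), t=1.0000
    cross x-line → (0,2), t=1.6743 (wall)
  → r_3 = 1.6743
beam 4: φ=270°, α=300°
  d=(0.5000,-0.8660)  start (2,3)  tX=1.1000 tY=0.5774  stride 1/|dx|=2.0000 1/|dy|=1.1547
    cross y-line → (2,2), t=0.5774 (wall)
  → r_4 = 0.5774

ranges = [4.0992, 2.9000, 1.6743, 0.5774]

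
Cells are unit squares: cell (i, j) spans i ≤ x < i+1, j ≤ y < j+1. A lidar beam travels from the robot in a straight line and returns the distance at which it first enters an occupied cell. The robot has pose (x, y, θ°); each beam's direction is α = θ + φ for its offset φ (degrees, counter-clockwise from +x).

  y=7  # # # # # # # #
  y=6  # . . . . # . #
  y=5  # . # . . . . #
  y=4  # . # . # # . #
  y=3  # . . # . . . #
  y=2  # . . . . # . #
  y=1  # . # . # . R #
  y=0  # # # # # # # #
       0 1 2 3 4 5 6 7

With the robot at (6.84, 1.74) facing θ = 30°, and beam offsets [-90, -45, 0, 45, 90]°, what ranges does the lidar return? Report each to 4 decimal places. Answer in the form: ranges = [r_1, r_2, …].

ranges = [0.3200, 0.1656, 0.1848, 0.6182, 2.6096]

beam 1: φ=-90°, α=300°
  cosα=0.5000 sinα=-0.8660 | (6,1) | tMaxX 0.3200 tMaxY 0.8545 | tΔX 2.0000 tΔY 1.1547
    t=0.3200 [x] (7,1) — stop
  → r_1 = 0.3200
beam 2: φ=-45°, α=345°
  cosα=0.9659 sinα=-0.2588 | (6,1) | tMaxX 0.1656 tMaxY 2.8591 | tΔX 1.0353 tΔY 3.8637
    t=0.1656 [x] (7,1) — stop
  → r_2 = 0.1656
beam 3: φ=0°, α=30°
  cosα=0.8660 sinα=0.5000 | (6,1) | tMaxX 0.1848 tMaxY 0.5200 | tΔX 1.1547 tΔY 2.0000
    t=0.1848 [x] (7,1) — stop
  → r_3 = 0.1848
beam 4: φ=45°, α=75°
  cosα=0.2588 sinα=0.9659 | (6,1) | tMaxX 0.6182 tMaxY 0.2692 | tΔX 3.8637 tΔY 1.0353
    t=0.2692 [y] (6,2)
    t=0.6182 [x] (7,2) — stop
  → r_4 = 0.6182
beam 5: φ=90°, α=120°
  cosα=-0.5000 sinα=0.8660 | (6,1) | tMaxX 1.6800 tMaxY 0.3002 | tΔX 2.0000 tΔY 1.1547
    t=0.3002 [y] (6,2)
    t=1.4549 [y] (6,3)
    t=1.6800 [x] (5,3)
    t=2.6096 [y] (5,4) — stop
  → r_5 = 2.6096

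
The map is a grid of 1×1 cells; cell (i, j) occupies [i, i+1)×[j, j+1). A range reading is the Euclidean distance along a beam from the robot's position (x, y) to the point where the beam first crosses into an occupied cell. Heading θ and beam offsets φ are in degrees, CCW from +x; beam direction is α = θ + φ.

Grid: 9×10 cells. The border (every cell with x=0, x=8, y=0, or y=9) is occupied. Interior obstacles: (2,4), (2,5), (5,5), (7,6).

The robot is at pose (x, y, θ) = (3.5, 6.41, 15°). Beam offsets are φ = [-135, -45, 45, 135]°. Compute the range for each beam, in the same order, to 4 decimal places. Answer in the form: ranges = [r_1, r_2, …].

beam 1: φ=-135°, α=240°
  dir = (cos 240°, sin 240°) = (-0.5000, -0.8660); from cell (3,6)
  next x-line at t=1.0000, next y-line at t=0.4734; Δt_x=2.0000, Δt_y=1.1547
    y: enter (3,5) at t=0.4734
    x: enter (2,5) at t=1.0000 ← occupied
  → r_1 = 1.0000
beam 2: φ=-45°, α=330°
  dir = (cos 330°, sin 330°) = (0.8660, -0.5000); from cell (3,6)
  next x-line at t=0.5774, next y-line at t=0.8200; Δt_x=1.1547, Δt_y=2.0000
    x: enter (4,6) at t=0.5774
    y: enter (4,5) at t=0.8200
    x: enter (5,5) at t=1.7321 ← occupied
  → r_2 = 1.7321
beam 3: φ=45°, α=60°
  dir = (cos 60°, sin 60°) = (0.5000, 0.8660); from cell (3,6)
  next x-line at t=1.0000, next y-line at t=0.6813; Δt_x=2.0000, Δt_y=1.1547
    y: enter (3,7) at t=0.6813
    x: enter (4,7) at t=1.0000
    y: enter (4,8) at t=1.8360
    y: enter (4,9) at t=2.9907 ← occupied
  → r_3 = 2.9907
beam 4: φ=135°, α=150°
  dir = (cos 150°, sin 150°) = (-0.8660, 0.5000); from cell (3,6)
  next x-line at t=0.5774, next y-line at t=1.1800; Δt_x=1.1547, Δt_y=2.0000
    x: enter (2,6) at t=0.5774
    y: enter (2,7) at t=1.1800
    x: enter (1,7) at t=1.7321
    x: enter (0,7) at t=2.8868 ← occupied
  → r_4 = 2.8868

ranges = [1.0000, 1.7321, 2.9907, 2.8868]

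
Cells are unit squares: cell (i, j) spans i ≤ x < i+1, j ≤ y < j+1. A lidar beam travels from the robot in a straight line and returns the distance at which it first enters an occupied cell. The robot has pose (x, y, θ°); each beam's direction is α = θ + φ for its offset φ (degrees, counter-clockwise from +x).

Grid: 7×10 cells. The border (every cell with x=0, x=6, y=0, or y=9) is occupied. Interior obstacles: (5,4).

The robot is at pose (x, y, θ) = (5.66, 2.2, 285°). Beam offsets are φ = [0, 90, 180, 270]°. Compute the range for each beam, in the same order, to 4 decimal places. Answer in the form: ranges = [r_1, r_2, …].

ranges = [1.2423, 0.3520, 1.8635, 4.6364]

beam 1: φ=0°, α=285°
  dir = (cos 285°, sin 285°) = (0.2588, -0.9659); from cell (5,2)
  next x-line at t=1.3137, next y-line at t=0.2071; Δt_x=3.8637, Δt_y=1.0353
    y: enter (5,1) at t=0.2071
    y: enter (5,0) at t=1.2423 ← occupied
  → r_1 = 1.2423
beam 2: φ=90°, α=15°
  dir = (cos 15°, sin 15°) = (0.9659, 0.2588); from cell (5,2)
  next x-line at t=0.3520, next y-line at t=3.0910; Δt_x=1.0353, Δt_y=3.8637
    x: enter (6,2) at t=0.3520 ← occupied
  → r_2 = 0.3520
beam 3: φ=180°, α=105°
  dir = (cos 105°, sin 105°) = (-0.2588, 0.9659); from cell (5,2)
  next x-line at t=2.5500, next y-line at t=0.8282; Δt_x=3.8637, Δt_y=1.0353
    y: enter (5,3) at t=0.8282
    y: enter (5,4) at t=1.8635 ← occupied
  → r_3 = 1.8635
beam 4: φ=270°, α=195°
  dir = (cos 195°, sin 195°) = (-0.9659, -0.2588); from cell (5,2)
  next x-line at t=0.6833, next y-line at t=0.7727; Δt_x=1.0353, Δt_y=3.8637
    x: enter (4,2) at t=0.6833
    y: enter (4,1) at t=0.7727
    x: enter (3,1) at t=1.7186
    x: enter (2,1) at t=2.7538
    x: enter (1,1) at t=3.7891
    y: enter (1,0) at t=4.6364 ← occupied
  → r_4 = 4.6364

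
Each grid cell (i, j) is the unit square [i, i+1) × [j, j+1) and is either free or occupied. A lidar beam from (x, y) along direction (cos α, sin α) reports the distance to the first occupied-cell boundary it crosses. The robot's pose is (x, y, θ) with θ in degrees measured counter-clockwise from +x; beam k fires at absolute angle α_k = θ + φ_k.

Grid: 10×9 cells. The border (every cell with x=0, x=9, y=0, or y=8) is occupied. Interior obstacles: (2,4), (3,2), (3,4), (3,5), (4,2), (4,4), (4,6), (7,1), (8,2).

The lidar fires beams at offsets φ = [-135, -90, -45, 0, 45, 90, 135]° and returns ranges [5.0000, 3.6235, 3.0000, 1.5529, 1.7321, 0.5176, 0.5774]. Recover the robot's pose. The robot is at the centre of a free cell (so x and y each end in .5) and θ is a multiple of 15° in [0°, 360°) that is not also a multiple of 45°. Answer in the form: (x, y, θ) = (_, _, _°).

(x, y, θ) = (5.5, 6.5, 75°)

Candidates: 47 free-cell centres × 16 headings = 752 poses. Raycast each; keep the one whose scan matches to 4 dp.
  (2.5, 2.5, 120°): beam 1 = 0.5176 ≠ 5.0000 ✗
  (1.5, 6.5, 210°): beam 1 = 1.5529 ≠ 5.0000 ✗
  (2.5, 6.5, 345°): beam 1 = 1.7321 ≠ 5.0000 ✗
  (2.5, 6.5, 300°): beam 1 = 1.5529 ≠ 5.0000 ✗
  …
  (5.5, 6.5, 75°): r_1=5.0000, r_2=3.6235, r_3=3.0000, r_4=1.5529, r_5=1.7321, r_6=0.5176, r_7=0.5774 — all match ✓
Only this pose fits every beam.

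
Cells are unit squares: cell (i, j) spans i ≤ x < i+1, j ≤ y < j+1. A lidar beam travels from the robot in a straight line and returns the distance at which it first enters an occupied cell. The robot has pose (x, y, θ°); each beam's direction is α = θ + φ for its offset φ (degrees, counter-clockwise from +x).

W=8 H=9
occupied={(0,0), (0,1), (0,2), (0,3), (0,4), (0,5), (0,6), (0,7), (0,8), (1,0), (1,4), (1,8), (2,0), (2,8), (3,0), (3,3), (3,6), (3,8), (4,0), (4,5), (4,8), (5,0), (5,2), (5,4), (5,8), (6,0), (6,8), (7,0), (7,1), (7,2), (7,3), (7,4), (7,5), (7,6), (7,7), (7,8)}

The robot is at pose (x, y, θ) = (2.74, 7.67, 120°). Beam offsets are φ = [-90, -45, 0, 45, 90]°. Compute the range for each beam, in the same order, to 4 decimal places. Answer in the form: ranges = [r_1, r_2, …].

beam 1: φ=-90°, α=30°
  cosα=0.8660 sinα=0.5000 | (2,7) | tMaxX 0.3002 tMaxY 0.6600 | tΔX 1.1547 tΔY 2.0000
    t=0.3002 [x] (3,7)
    t=0.6600 [y] (3,8) — stop
  → r_1 = 0.6600
beam 2: φ=-45°, α=75°
  cosα=0.2588 sinα=0.9659 | (2,7) | tMaxX 1.0046 tMaxY 0.3416 | tΔX 3.8637 tΔY 1.0353
    t=0.3416 [y] (2,8) — stop
  → r_2 = 0.3416
beam 3: φ=0°, α=120°
  cosα=-0.5000 sinα=0.8660 | (2,7) | tMaxX 1.4800 tMaxY 0.3811 | tΔX 2.0000 tΔY 1.1547
    t=0.3811 [y] (2,8) — stop
  → r_3 = 0.3811
beam 4: φ=45°, α=165°
  cosα=-0.9659 sinα=0.2588 | (2,7) | tMaxX 0.7661 tMaxY 1.2750 | tΔX 1.0353 tΔY 3.8637
    t=0.7661 [x] (1,7)
    t=1.2750 [y] (1,8) — stop
  → r_4 = 1.2750
beam 5: φ=90°, α=210°
  cosα=-0.8660 sinα=-0.5000 | (2,7) | tMaxX 0.8545 tMaxY 1.3400 | tΔX 1.1547 tΔY 2.0000
    t=0.8545 [x] (1,7)
    t=1.3400 [y] (1,6)
    t=2.0092 [x] (0,6) — stop
  → r_5 = 2.0092

ranges = [0.6600, 0.3416, 0.3811, 1.2750, 2.0092]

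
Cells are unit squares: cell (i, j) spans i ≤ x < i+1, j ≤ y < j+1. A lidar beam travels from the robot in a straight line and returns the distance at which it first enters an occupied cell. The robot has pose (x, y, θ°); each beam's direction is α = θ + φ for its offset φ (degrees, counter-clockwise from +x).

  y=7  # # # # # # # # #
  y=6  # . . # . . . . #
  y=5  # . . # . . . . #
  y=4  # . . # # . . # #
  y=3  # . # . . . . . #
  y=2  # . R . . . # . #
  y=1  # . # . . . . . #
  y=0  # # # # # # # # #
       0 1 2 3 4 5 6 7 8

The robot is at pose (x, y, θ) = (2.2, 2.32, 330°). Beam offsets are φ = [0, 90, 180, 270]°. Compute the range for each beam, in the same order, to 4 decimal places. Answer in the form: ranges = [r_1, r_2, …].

beam 1: φ=0°, α=330°
  direction (0.8660, -0.5000); cell (2,2); t to first gridline: x 0.9238, y 0.6400 (then +1.1547 / +2.0000)
    (2,1) via y @ 0.6400  # hit
  → r_1 = 0.6400
beam 2: φ=90°, α=60°
  direction (0.5000, 0.8660); cell (2,2); t to first gridline: x 1.6000, y 0.7852 (then +2.0000 / +1.1547)
    (2,3) via y @ 0.7852  # hit
  → r_2 = 0.7852
beam 3: φ=180°, α=150°
  direction (-0.8660, 0.5000); cell (2,2); t to first gridline: x 0.2309, y 1.3600 (then +1.1547 / +2.0000)
    (1,2) via x @ 0.2309
    (1,3) via y @ 1.3600
    (0,3) via x @ 1.3856  # hit
  → r_3 = 1.3856
beam 4: φ=270°, α=240°
  direction (-0.5000, -0.8660); cell (2,2); t to first gridline: x 0.4000, y 0.3695 (then +2.0000 / +1.1547)
    (2,1) via y @ 0.3695  # hit
  → r_4 = 0.3695

ranges = [0.6400, 0.7852, 1.3856, 0.3695]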